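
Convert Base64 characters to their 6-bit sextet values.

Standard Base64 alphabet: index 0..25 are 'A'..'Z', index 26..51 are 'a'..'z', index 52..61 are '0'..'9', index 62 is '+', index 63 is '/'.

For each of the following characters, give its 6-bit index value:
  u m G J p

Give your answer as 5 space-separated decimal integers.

'u': a..z range, 26 + ord('u') − ord('a') = 46
'm': a..z range, 26 + ord('m') − ord('a') = 38
'G': A..Z range, ord('G') − ord('A') = 6
'J': A..Z range, ord('J') − ord('A') = 9
'p': a..z range, 26 + ord('p') − ord('a') = 41

Answer: 46 38 6 9 41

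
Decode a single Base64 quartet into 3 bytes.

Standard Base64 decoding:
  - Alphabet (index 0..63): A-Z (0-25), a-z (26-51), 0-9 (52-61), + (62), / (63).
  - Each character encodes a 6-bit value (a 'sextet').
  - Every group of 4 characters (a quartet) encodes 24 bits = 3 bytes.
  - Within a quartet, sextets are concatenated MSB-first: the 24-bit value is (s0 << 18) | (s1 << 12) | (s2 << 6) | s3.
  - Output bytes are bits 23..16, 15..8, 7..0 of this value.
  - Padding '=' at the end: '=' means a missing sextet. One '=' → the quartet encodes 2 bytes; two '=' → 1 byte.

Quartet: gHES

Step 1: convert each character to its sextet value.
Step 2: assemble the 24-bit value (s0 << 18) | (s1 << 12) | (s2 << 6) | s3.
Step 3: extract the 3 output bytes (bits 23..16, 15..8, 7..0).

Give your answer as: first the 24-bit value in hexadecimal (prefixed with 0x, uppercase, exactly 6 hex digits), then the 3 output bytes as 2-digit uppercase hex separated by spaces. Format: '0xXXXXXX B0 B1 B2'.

Answer: 0x807112 80 71 12

Derivation:
Sextets: g=32, H=7, E=4, S=18
24-bit: (32<<18) | (7<<12) | (4<<6) | 18
      = 0x800000 | 0x007000 | 0x000100 | 0x000012
      = 0x807112
Bytes: (v>>16)&0xFF=80, (v>>8)&0xFF=71, v&0xFF=12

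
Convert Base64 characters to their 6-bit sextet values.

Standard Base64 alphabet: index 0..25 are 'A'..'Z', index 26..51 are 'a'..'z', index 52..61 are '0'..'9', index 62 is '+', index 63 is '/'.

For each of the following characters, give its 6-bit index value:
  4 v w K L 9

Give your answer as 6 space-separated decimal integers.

Answer: 56 47 48 10 11 61

Derivation:
'4': 0..9 range, 52 + ord('4') − ord('0') = 56
'v': a..z range, 26 + ord('v') − ord('a') = 47
'w': a..z range, 26 + ord('w') − ord('a') = 48
'K': A..Z range, ord('K') − ord('A') = 10
'L': A..Z range, ord('L') − ord('A') = 11
'9': 0..9 range, 52 + ord('9') − ord('0') = 61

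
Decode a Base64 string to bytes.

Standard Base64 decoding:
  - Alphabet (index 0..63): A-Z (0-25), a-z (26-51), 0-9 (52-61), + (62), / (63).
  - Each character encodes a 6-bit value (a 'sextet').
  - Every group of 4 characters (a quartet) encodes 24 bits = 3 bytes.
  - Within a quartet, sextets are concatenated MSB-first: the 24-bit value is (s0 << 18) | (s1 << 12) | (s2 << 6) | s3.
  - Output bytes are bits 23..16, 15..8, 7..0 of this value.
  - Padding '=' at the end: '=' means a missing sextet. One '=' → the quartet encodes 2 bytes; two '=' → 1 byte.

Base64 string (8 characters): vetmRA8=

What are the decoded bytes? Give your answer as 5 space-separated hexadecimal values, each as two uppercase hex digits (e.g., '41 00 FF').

After char 0 ('v'=47): chars_in_quartet=1 acc=0x2F bytes_emitted=0
After char 1 ('e'=30): chars_in_quartet=2 acc=0xBDE bytes_emitted=0
After char 2 ('t'=45): chars_in_quartet=3 acc=0x2F7AD bytes_emitted=0
After char 3 ('m'=38): chars_in_quartet=4 acc=0xBDEB66 -> emit BD EB 66, reset; bytes_emitted=3
After char 4 ('R'=17): chars_in_quartet=1 acc=0x11 bytes_emitted=3
After char 5 ('A'=0): chars_in_quartet=2 acc=0x440 bytes_emitted=3
After char 6 ('8'=60): chars_in_quartet=3 acc=0x1103C bytes_emitted=3
Padding '=': partial quartet acc=0x1103C -> emit 44 0F; bytes_emitted=5

Answer: BD EB 66 44 0F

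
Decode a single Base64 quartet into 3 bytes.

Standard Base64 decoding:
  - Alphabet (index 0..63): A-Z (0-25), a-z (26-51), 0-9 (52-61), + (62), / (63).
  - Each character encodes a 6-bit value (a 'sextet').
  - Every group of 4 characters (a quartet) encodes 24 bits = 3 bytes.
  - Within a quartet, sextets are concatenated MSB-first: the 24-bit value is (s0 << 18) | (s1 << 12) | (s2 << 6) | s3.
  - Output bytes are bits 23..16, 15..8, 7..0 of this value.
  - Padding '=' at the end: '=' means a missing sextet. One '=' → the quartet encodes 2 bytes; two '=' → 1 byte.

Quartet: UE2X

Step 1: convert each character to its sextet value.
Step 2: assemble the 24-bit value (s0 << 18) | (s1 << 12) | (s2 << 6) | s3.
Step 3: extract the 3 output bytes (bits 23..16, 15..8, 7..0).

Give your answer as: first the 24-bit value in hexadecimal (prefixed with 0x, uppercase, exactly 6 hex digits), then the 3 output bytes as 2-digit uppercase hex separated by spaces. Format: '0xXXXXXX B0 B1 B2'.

Answer: 0x504D97 50 4D 97

Derivation:
Sextets: U=20, E=4, 2=54, X=23
24-bit: (20<<18) | (4<<12) | (54<<6) | 23
      = 0x500000 | 0x004000 | 0x000D80 | 0x000017
      = 0x504D97
Bytes: (v>>16)&0xFF=50, (v>>8)&0xFF=4D, v&0xFF=97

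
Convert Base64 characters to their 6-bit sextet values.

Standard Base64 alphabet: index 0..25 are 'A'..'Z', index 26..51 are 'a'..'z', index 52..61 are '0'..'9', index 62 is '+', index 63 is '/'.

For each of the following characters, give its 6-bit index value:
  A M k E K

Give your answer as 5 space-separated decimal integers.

Answer: 0 12 36 4 10

Derivation:
'A': A..Z range, ord('A') − ord('A') = 0
'M': A..Z range, ord('M') − ord('A') = 12
'k': a..z range, 26 + ord('k') − ord('a') = 36
'E': A..Z range, ord('E') − ord('A') = 4
'K': A..Z range, ord('K') − ord('A') = 10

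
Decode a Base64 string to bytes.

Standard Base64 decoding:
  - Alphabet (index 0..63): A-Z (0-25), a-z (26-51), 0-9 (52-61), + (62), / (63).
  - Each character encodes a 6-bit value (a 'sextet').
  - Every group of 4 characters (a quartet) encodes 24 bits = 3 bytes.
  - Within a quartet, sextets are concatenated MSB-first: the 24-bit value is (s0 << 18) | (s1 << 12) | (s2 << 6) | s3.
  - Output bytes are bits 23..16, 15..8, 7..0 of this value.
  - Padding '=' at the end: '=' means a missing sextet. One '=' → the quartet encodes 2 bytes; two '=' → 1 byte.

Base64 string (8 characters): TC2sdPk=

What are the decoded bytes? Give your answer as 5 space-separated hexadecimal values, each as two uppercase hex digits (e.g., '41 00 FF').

After char 0 ('T'=19): chars_in_quartet=1 acc=0x13 bytes_emitted=0
After char 1 ('C'=2): chars_in_quartet=2 acc=0x4C2 bytes_emitted=0
After char 2 ('2'=54): chars_in_quartet=3 acc=0x130B6 bytes_emitted=0
After char 3 ('s'=44): chars_in_quartet=4 acc=0x4C2DAC -> emit 4C 2D AC, reset; bytes_emitted=3
After char 4 ('d'=29): chars_in_quartet=1 acc=0x1D bytes_emitted=3
After char 5 ('P'=15): chars_in_quartet=2 acc=0x74F bytes_emitted=3
After char 6 ('k'=36): chars_in_quartet=3 acc=0x1D3E4 bytes_emitted=3
Padding '=': partial quartet acc=0x1D3E4 -> emit 74 F9; bytes_emitted=5

Answer: 4C 2D AC 74 F9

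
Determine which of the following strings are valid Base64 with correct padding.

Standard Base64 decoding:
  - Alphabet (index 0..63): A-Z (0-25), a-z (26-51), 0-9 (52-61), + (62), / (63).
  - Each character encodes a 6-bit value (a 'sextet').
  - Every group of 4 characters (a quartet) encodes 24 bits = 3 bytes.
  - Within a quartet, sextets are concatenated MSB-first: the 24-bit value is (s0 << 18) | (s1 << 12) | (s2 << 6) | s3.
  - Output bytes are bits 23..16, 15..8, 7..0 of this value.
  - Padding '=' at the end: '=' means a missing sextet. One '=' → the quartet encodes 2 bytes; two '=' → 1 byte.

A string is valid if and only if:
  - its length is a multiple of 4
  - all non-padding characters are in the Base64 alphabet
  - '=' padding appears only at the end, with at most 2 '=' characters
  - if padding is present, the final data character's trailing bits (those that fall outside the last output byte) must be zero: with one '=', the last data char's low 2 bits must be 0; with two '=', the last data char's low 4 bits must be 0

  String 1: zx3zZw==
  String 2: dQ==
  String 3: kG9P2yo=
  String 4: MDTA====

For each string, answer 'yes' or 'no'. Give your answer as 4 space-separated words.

Answer: yes yes yes no

Derivation:
String 1: 'zx3zZw==' → valid
String 2: 'dQ==' → valid
String 3: 'kG9P2yo=' → valid
String 4: 'MDTA====' → invalid (4 pad chars (max 2))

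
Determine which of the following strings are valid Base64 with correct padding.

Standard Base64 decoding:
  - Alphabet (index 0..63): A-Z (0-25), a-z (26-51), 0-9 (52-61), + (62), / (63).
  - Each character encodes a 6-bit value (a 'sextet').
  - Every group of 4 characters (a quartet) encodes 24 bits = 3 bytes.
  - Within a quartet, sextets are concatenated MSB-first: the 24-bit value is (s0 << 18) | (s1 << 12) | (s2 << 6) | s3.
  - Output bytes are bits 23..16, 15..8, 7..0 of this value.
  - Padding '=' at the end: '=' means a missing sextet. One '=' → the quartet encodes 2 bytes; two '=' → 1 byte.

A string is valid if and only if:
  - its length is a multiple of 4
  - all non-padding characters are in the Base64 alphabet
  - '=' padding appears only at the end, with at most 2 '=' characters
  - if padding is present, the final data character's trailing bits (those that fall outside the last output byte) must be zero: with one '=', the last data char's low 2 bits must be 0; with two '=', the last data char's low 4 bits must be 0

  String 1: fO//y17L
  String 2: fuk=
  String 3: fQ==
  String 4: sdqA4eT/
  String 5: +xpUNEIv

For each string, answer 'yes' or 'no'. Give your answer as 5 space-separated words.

Answer: yes yes yes yes yes

Derivation:
String 1: 'fO//y17L' → valid
String 2: 'fuk=' → valid
String 3: 'fQ==' → valid
String 4: 'sdqA4eT/' → valid
String 5: '+xpUNEIv' → valid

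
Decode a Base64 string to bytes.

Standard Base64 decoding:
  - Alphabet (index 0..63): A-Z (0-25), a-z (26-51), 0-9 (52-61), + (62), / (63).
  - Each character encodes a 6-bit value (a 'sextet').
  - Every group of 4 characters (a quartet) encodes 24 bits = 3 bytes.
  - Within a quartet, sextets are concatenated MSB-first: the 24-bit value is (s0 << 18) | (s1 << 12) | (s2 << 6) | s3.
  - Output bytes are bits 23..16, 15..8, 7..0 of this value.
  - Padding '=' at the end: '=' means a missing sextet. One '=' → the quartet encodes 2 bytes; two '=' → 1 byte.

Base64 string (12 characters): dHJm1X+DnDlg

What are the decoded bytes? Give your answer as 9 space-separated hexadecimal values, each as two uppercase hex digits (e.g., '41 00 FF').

Answer: 74 72 66 D5 7F 83 9C 39 60

Derivation:
After char 0 ('d'=29): chars_in_quartet=1 acc=0x1D bytes_emitted=0
After char 1 ('H'=7): chars_in_quartet=2 acc=0x747 bytes_emitted=0
After char 2 ('J'=9): chars_in_quartet=3 acc=0x1D1C9 bytes_emitted=0
After char 3 ('m'=38): chars_in_quartet=4 acc=0x747266 -> emit 74 72 66, reset; bytes_emitted=3
After char 4 ('1'=53): chars_in_quartet=1 acc=0x35 bytes_emitted=3
After char 5 ('X'=23): chars_in_quartet=2 acc=0xD57 bytes_emitted=3
After char 6 ('+'=62): chars_in_quartet=3 acc=0x355FE bytes_emitted=3
After char 7 ('D'=3): chars_in_quartet=4 acc=0xD57F83 -> emit D5 7F 83, reset; bytes_emitted=6
After char 8 ('n'=39): chars_in_quartet=1 acc=0x27 bytes_emitted=6
After char 9 ('D'=3): chars_in_quartet=2 acc=0x9C3 bytes_emitted=6
After char 10 ('l'=37): chars_in_quartet=3 acc=0x270E5 bytes_emitted=6
After char 11 ('g'=32): chars_in_quartet=4 acc=0x9C3960 -> emit 9C 39 60, reset; bytes_emitted=9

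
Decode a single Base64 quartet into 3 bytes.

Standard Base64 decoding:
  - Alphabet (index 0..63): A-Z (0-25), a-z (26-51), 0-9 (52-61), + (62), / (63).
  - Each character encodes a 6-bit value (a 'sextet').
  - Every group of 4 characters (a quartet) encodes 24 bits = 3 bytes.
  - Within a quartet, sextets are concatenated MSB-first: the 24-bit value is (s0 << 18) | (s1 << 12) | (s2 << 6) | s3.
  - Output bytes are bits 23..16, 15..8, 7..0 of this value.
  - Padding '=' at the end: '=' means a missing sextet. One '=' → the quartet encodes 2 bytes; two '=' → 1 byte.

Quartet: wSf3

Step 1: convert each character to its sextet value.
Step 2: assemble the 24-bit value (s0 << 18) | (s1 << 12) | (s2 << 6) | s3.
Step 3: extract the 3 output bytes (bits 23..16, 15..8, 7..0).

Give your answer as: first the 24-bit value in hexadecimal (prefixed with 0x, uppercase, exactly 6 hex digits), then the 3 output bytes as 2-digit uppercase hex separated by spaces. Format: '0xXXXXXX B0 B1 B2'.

Answer: 0xC127F7 C1 27 F7

Derivation:
Sextets: w=48, S=18, f=31, 3=55
24-bit: (48<<18) | (18<<12) | (31<<6) | 55
      = 0xC00000 | 0x012000 | 0x0007C0 | 0x000037
      = 0xC127F7
Bytes: (v>>16)&0xFF=C1, (v>>8)&0xFF=27, v&0xFF=F7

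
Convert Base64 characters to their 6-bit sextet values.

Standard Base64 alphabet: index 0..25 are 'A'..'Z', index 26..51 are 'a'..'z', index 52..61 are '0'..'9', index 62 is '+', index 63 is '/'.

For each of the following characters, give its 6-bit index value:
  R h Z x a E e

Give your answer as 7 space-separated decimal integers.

Answer: 17 33 25 49 26 4 30

Derivation:
'R': A..Z range, ord('R') − ord('A') = 17
'h': a..z range, 26 + ord('h') − ord('a') = 33
'Z': A..Z range, ord('Z') − ord('A') = 25
'x': a..z range, 26 + ord('x') − ord('a') = 49
'a': a..z range, 26 + ord('a') − ord('a') = 26
'E': A..Z range, ord('E') − ord('A') = 4
'e': a..z range, 26 + ord('e') − ord('a') = 30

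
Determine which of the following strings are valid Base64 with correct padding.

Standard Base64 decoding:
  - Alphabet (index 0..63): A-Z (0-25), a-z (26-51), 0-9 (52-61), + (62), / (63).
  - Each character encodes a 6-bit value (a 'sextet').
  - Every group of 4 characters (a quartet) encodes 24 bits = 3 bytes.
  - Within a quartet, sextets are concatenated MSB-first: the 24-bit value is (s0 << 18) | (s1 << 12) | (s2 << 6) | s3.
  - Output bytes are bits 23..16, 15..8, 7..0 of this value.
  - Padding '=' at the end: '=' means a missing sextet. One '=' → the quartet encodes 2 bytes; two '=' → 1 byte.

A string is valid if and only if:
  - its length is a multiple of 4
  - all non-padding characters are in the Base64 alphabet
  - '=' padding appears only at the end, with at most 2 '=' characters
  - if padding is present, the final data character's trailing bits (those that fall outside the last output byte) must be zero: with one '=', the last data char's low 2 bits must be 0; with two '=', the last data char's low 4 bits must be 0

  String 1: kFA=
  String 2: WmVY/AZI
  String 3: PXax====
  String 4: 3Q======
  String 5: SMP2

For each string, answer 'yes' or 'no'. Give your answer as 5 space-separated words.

Answer: yes yes no no yes

Derivation:
String 1: 'kFA=' → valid
String 2: 'WmVY/AZI' → valid
String 3: 'PXax====' → invalid (4 pad chars (max 2))
String 4: '3Q======' → invalid (6 pad chars (max 2))
String 5: 'SMP2' → valid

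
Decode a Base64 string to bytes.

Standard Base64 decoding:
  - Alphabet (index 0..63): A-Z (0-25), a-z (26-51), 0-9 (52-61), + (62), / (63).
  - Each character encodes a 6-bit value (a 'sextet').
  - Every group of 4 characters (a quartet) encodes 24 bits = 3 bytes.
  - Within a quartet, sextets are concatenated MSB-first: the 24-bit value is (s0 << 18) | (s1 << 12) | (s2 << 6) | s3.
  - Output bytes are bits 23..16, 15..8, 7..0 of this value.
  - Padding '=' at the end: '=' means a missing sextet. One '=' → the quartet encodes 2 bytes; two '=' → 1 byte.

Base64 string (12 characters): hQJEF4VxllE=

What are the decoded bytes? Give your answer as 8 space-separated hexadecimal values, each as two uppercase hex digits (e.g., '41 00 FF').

Answer: 85 02 44 17 85 71 96 51

Derivation:
After char 0 ('h'=33): chars_in_quartet=1 acc=0x21 bytes_emitted=0
After char 1 ('Q'=16): chars_in_quartet=2 acc=0x850 bytes_emitted=0
After char 2 ('J'=9): chars_in_quartet=3 acc=0x21409 bytes_emitted=0
After char 3 ('E'=4): chars_in_quartet=4 acc=0x850244 -> emit 85 02 44, reset; bytes_emitted=3
After char 4 ('F'=5): chars_in_quartet=1 acc=0x5 bytes_emitted=3
After char 5 ('4'=56): chars_in_quartet=2 acc=0x178 bytes_emitted=3
After char 6 ('V'=21): chars_in_quartet=3 acc=0x5E15 bytes_emitted=3
After char 7 ('x'=49): chars_in_quartet=4 acc=0x178571 -> emit 17 85 71, reset; bytes_emitted=6
After char 8 ('l'=37): chars_in_quartet=1 acc=0x25 bytes_emitted=6
After char 9 ('l'=37): chars_in_quartet=2 acc=0x965 bytes_emitted=6
After char 10 ('E'=4): chars_in_quartet=3 acc=0x25944 bytes_emitted=6
Padding '=': partial quartet acc=0x25944 -> emit 96 51; bytes_emitted=8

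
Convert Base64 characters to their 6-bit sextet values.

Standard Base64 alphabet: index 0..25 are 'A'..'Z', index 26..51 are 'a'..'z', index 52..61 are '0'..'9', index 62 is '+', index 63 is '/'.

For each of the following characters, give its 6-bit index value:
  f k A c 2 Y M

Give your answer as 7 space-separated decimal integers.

Answer: 31 36 0 28 54 24 12

Derivation:
'f': a..z range, 26 + ord('f') − ord('a') = 31
'k': a..z range, 26 + ord('k') − ord('a') = 36
'A': A..Z range, ord('A') − ord('A') = 0
'c': a..z range, 26 + ord('c') − ord('a') = 28
'2': 0..9 range, 52 + ord('2') − ord('0') = 54
'Y': A..Z range, ord('Y') − ord('A') = 24
'M': A..Z range, ord('M') − ord('A') = 12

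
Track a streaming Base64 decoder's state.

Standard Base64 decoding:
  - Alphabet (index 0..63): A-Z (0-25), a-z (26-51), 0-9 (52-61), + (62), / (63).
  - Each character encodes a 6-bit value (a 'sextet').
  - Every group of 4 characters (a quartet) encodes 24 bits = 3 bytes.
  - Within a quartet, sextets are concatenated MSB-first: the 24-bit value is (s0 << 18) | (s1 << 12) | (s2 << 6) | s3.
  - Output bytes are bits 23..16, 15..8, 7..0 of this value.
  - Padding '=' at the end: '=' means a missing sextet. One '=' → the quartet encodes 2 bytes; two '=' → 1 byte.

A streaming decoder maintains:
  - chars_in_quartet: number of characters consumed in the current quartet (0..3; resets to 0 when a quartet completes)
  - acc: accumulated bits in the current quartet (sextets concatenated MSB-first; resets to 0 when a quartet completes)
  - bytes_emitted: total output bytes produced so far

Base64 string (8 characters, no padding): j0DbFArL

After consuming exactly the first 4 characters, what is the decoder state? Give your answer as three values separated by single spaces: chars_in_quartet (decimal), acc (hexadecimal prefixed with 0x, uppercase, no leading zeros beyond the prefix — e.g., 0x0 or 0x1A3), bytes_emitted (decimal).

Answer: 0 0x0 3

Derivation:
After char 0 ('j'=35): chars_in_quartet=1 acc=0x23 bytes_emitted=0
After char 1 ('0'=52): chars_in_quartet=2 acc=0x8F4 bytes_emitted=0
After char 2 ('D'=3): chars_in_quartet=3 acc=0x23D03 bytes_emitted=0
After char 3 ('b'=27): chars_in_quartet=4 acc=0x8F40DB -> emit 8F 40 DB, reset; bytes_emitted=3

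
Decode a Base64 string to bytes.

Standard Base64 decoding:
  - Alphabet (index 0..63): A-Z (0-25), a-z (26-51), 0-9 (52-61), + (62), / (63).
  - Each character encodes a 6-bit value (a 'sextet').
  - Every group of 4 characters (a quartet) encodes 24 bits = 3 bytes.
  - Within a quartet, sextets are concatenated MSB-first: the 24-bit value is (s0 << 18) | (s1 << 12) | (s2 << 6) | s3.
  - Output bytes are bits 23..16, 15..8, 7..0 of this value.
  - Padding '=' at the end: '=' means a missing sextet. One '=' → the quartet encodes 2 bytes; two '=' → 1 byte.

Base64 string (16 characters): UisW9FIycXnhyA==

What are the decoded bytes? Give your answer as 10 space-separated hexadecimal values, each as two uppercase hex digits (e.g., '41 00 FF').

After char 0 ('U'=20): chars_in_quartet=1 acc=0x14 bytes_emitted=0
After char 1 ('i'=34): chars_in_quartet=2 acc=0x522 bytes_emitted=0
After char 2 ('s'=44): chars_in_quartet=3 acc=0x148AC bytes_emitted=0
After char 3 ('W'=22): chars_in_quartet=4 acc=0x522B16 -> emit 52 2B 16, reset; bytes_emitted=3
After char 4 ('9'=61): chars_in_quartet=1 acc=0x3D bytes_emitted=3
After char 5 ('F'=5): chars_in_quartet=2 acc=0xF45 bytes_emitted=3
After char 6 ('I'=8): chars_in_quartet=3 acc=0x3D148 bytes_emitted=3
After char 7 ('y'=50): chars_in_quartet=4 acc=0xF45232 -> emit F4 52 32, reset; bytes_emitted=6
After char 8 ('c'=28): chars_in_quartet=1 acc=0x1C bytes_emitted=6
After char 9 ('X'=23): chars_in_quartet=2 acc=0x717 bytes_emitted=6
After char 10 ('n'=39): chars_in_quartet=3 acc=0x1C5E7 bytes_emitted=6
After char 11 ('h'=33): chars_in_quartet=4 acc=0x7179E1 -> emit 71 79 E1, reset; bytes_emitted=9
After char 12 ('y'=50): chars_in_quartet=1 acc=0x32 bytes_emitted=9
After char 13 ('A'=0): chars_in_quartet=2 acc=0xC80 bytes_emitted=9
Padding '==': partial quartet acc=0xC80 -> emit C8; bytes_emitted=10

Answer: 52 2B 16 F4 52 32 71 79 E1 C8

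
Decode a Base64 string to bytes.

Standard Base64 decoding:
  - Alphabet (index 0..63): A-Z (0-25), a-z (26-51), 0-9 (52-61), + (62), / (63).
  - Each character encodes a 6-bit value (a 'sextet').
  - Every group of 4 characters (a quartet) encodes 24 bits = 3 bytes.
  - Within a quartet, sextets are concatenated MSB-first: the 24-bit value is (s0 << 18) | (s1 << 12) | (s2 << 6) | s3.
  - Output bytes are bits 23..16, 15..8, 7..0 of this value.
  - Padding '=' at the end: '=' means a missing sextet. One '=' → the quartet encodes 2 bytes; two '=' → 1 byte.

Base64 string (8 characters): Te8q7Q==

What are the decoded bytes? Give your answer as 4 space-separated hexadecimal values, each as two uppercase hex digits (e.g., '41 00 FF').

Answer: 4D EF 2A ED

Derivation:
After char 0 ('T'=19): chars_in_quartet=1 acc=0x13 bytes_emitted=0
After char 1 ('e'=30): chars_in_quartet=2 acc=0x4DE bytes_emitted=0
After char 2 ('8'=60): chars_in_quartet=3 acc=0x137BC bytes_emitted=0
After char 3 ('q'=42): chars_in_quartet=4 acc=0x4DEF2A -> emit 4D EF 2A, reset; bytes_emitted=3
After char 4 ('7'=59): chars_in_quartet=1 acc=0x3B bytes_emitted=3
After char 5 ('Q'=16): chars_in_quartet=2 acc=0xED0 bytes_emitted=3
Padding '==': partial quartet acc=0xED0 -> emit ED; bytes_emitted=4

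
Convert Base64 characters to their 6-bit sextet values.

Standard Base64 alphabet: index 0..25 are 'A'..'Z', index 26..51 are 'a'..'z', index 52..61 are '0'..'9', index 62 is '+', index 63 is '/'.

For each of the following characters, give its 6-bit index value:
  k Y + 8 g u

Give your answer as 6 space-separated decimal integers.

Answer: 36 24 62 60 32 46

Derivation:
'k': a..z range, 26 + ord('k') − ord('a') = 36
'Y': A..Z range, ord('Y') − ord('A') = 24
'+': index 62
'8': 0..9 range, 52 + ord('8') − ord('0') = 60
'g': a..z range, 26 + ord('g') − ord('a') = 32
'u': a..z range, 26 + ord('u') − ord('a') = 46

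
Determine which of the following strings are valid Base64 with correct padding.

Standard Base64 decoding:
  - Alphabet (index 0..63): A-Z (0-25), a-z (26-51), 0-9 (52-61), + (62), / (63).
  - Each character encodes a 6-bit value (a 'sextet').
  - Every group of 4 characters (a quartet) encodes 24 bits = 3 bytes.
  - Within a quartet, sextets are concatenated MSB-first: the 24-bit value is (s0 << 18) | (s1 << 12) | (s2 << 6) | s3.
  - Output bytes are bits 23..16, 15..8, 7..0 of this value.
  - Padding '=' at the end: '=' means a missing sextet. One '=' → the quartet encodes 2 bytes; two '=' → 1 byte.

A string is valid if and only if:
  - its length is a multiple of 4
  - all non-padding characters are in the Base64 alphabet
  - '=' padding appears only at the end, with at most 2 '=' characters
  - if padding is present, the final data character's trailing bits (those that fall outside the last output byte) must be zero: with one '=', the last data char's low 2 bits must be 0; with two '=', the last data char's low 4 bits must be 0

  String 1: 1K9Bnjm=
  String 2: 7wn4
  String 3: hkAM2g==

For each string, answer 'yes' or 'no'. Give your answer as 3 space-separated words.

Answer: no yes yes

Derivation:
String 1: '1K9Bnjm=' → invalid (bad trailing bits)
String 2: '7wn4' → valid
String 3: 'hkAM2g==' → valid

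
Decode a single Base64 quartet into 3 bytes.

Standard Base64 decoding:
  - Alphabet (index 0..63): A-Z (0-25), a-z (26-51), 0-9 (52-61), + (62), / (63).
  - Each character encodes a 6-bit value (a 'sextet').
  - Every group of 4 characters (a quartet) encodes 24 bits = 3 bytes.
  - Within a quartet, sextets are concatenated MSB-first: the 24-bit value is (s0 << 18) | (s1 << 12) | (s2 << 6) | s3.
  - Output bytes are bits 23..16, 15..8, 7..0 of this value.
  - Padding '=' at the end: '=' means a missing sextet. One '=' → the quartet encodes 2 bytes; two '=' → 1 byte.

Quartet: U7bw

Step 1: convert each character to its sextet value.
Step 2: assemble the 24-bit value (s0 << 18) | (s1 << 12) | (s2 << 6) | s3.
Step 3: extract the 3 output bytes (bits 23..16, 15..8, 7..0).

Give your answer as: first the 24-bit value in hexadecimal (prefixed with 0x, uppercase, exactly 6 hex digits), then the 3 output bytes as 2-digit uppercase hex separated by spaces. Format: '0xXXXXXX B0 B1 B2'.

Sextets: U=20, 7=59, b=27, w=48
24-bit: (20<<18) | (59<<12) | (27<<6) | 48
      = 0x500000 | 0x03B000 | 0x0006C0 | 0x000030
      = 0x53B6F0
Bytes: (v>>16)&0xFF=53, (v>>8)&0xFF=B6, v&0xFF=F0

Answer: 0x53B6F0 53 B6 F0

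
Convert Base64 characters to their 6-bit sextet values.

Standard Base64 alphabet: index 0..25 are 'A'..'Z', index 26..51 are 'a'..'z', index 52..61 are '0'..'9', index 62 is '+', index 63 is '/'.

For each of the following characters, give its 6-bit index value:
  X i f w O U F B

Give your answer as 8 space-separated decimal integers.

'X': A..Z range, ord('X') − ord('A') = 23
'i': a..z range, 26 + ord('i') − ord('a') = 34
'f': a..z range, 26 + ord('f') − ord('a') = 31
'w': a..z range, 26 + ord('w') − ord('a') = 48
'O': A..Z range, ord('O') − ord('A') = 14
'U': A..Z range, ord('U') − ord('A') = 20
'F': A..Z range, ord('F') − ord('A') = 5
'B': A..Z range, ord('B') − ord('A') = 1

Answer: 23 34 31 48 14 20 5 1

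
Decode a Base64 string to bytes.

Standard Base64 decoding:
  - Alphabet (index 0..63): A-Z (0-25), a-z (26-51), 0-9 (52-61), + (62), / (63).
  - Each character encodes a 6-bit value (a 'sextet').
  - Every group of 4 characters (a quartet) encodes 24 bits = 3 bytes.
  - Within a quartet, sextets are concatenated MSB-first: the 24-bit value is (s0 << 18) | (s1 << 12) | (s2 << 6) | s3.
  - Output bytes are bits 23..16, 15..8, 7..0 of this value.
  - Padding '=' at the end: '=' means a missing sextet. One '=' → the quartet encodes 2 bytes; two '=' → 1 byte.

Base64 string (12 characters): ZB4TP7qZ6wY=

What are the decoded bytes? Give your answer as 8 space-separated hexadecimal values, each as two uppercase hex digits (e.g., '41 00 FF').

After char 0 ('Z'=25): chars_in_quartet=1 acc=0x19 bytes_emitted=0
After char 1 ('B'=1): chars_in_quartet=2 acc=0x641 bytes_emitted=0
After char 2 ('4'=56): chars_in_quartet=3 acc=0x19078 bytes_emitted=0
After char 3 ('T'=19): chars_in_quartet=4 acc=0x641E13 -> emit 64 1E 13, reset; bytes_emitted=3
After char 4 ('P'=15): chars_in_quartet=1 acc=0xF bytes_emitted=3
After char 5 ('7'=59): chars_in_quartet=2 acc=0x3FB bytes_emitted=3
After char 6 ('q'=42): chars_in_quartet=3 acc=0xFEEA bytes_emitted=3
After char 7 ('Z'=25): chars_in_quartet=4 acc=0x3FBA99 -> emit 3F BA 99, reset; bytes_emitted=6
After char 8 ('6'=58): chars_in_quartet=1 acc=0x3A bytes_emitted=6
After char 9 ('w'=48): chars_in_quartet=2 acc=0xEB0 bytes_emitted=6
After char 10 ('Y'=24): chars_in_quartet=3 acc=0x3AC18 bytes_emitted=6
Padding '=': partial quartet acc=0x3AC18 -> emit EB 06; bytes_emitted=8

Answer: 64 1E 13 3F BA 99 EB 06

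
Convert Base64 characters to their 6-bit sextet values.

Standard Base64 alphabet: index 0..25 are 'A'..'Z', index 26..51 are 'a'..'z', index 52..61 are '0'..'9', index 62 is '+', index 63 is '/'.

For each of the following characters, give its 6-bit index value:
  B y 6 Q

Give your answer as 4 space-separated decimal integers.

'B': A..Z range, ord('B') − ord('A') = 1
'y': a..z range, 26 + ord('y') − ord('a') = 50
'6': 0..9 range, 52 + ord('6') − ord('0') = 58
'Q': A..Z range, ord('Q') − ord('A') = 16

Answer: 1 50 58 16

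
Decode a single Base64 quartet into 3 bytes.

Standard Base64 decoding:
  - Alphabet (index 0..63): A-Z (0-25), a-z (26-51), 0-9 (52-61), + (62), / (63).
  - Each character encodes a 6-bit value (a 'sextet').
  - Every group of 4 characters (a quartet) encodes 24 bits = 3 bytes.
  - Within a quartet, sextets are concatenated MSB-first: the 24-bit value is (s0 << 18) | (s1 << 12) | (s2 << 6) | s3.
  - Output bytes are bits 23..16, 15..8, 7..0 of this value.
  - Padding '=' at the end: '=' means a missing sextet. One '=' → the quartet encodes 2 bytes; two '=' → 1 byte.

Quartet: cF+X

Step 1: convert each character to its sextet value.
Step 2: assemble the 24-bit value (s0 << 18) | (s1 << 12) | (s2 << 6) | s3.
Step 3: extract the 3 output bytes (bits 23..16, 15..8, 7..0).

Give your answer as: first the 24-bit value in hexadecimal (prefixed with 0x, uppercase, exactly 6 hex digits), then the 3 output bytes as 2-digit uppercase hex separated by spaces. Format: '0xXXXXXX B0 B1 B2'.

Sextets: c=28, F=5, +=62, X=23
24-bit: (28<<18) | (5<<12) | (62<<6) | 23
      = 0x700000 | 0x005000 | 0x000F80 | 0x000017
      = 0x705F97
Bytes: (v>>16)&0xFF=70, (v>>8)&0xFF=5F, v&0xFF=97

Answer: 0x705F97 70 5F 97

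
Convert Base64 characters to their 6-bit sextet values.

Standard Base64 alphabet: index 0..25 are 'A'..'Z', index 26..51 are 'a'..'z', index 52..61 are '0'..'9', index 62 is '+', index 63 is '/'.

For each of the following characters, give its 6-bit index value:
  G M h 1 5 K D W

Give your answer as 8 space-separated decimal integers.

'G': A..Z range, ord('G') − ord('A') = 6
'M': A..Z range, ord('M') − ord('A') = 12
'h': a..z range, 26 + ord('h') − ord('a') = 33
'1': 0..9 range, 52 + ord('1') − ord('0') = 53
'5': 0..9 range, 52 + ord('5') − ord('0') = 57
'K': A..Z range, ord('K') − ord('A') = 10
'D': A..Z range, ord('D') − ord('A') = 3
'W': A..Z range, ord('W') − ord('A') = 22

Answer: 6 12 33 53 57 10 3 22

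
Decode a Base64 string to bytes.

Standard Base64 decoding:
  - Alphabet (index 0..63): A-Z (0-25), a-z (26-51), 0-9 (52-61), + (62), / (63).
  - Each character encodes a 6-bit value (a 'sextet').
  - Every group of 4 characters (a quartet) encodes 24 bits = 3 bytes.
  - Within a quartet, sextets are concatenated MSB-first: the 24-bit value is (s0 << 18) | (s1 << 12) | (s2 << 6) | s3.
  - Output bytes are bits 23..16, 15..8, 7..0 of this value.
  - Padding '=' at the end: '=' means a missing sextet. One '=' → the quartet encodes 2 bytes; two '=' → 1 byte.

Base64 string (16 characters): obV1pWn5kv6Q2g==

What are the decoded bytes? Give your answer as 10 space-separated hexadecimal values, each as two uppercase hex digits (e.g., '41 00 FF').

After char 0 ('o'=40): chars_in_quartet=1 acc=0x28 bytes_emitted=0
After char 1 ('b'=27): chars_in_quartet=2 acc=0xA1B bytes_emitted=0
After char 2 ('V'=21): chars_in_quartet=3 acc=0x286D5 bytes_emitted=0
After char 3 ('1'=53): chars_in_quartet=4 acc=0xA1B575 -> emit A1 B5 75, reset; bytes_emitted=3
After char 4 ('p'=41): chars_in_quartet=1 acc=0x29 bytes_emitted=3
After char 5 ('W'=22): chars_in_quartet=2 acc=0xA56 bytes_emitted=3
After char 6 ('n'=39): chars_in_quartet=3 acc=0x295A7 bytes_emitted=3
After char 7 ('5'=57): chars_in_quartet=4 acc=0xA569F9 -> emit A5 69 F9, reset; bytes_emitted=6
After char 8 ('k'=36): chars_in_quartet=1 acc=0x24 bytes_emitted=6
After char 9 ('v'=47): chars_in_quartet=2 acc=0x92F bytes_emitted=6
After char 10 ('6'=58): chars_in_quartet=3 acc=0x24BFA bytes_emitted=6
After char 11 ('Q'=16): chars_in_quartet=4 acc=0x92FE90 -> emit 92 FE 90, reset; bytes_emitted=9
After char 12 ('2'=54): chars_in_quartet=1 acc=0x36 bytes_emitted=9
After char 13 ('g'=32): chars_in_quartet=2 acc=0xDA0 bytes_emitted=9
Padding '==': partial quartet acc=0xDA0 -> emit DA; bytes_emitted=10

Answer: A1 B5 75 A5 69 F9 92 FE 90 DA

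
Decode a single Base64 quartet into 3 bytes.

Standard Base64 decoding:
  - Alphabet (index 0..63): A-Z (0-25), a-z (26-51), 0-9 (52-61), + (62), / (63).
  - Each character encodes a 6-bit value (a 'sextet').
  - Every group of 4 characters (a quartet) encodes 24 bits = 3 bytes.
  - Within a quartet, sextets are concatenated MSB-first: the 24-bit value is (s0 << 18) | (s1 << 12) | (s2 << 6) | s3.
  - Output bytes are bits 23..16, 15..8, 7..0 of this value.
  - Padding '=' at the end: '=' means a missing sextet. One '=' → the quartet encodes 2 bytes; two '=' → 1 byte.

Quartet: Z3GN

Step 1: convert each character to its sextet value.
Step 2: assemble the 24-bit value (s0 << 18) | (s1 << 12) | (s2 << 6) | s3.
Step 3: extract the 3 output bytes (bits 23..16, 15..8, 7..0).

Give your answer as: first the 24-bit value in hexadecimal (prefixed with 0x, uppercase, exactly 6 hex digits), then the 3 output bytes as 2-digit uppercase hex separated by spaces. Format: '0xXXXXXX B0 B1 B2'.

Answer: 0x67718D 67 71 8D

Derivation:
Sextets: Z=25, 3=55, G=6, N=13
24-bit: (25<<18) | (55<<12) | (6<<6) | 13
      = 0x640000 | 0x037000 | 0x000180 | 0x00000D
      = 0x67718D
Bytes: (v>>16)&0xFF=67, (v>>8)&0xFF=71, v&0xFF=8D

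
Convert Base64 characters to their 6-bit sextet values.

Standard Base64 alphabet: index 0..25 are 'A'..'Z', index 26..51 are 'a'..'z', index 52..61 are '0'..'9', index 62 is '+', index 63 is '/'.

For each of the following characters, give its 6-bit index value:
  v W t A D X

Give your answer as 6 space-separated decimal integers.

Answer: 47 22 45 0 3 23

Derivation:
'v': a..z range, 26 + ord('v') − ord('a') = 47
'W': A..Z range, ord('W') − ord('A') = 22
't': a..z range, 26 + ord('t') − ord('a') = 45
'A': A..Z range, ord('A') − ord('A') = 0
'D': A..Z range, ord('D') − ord('A') = 3
'X': A..Z range, ord('X') − ord('A') = 23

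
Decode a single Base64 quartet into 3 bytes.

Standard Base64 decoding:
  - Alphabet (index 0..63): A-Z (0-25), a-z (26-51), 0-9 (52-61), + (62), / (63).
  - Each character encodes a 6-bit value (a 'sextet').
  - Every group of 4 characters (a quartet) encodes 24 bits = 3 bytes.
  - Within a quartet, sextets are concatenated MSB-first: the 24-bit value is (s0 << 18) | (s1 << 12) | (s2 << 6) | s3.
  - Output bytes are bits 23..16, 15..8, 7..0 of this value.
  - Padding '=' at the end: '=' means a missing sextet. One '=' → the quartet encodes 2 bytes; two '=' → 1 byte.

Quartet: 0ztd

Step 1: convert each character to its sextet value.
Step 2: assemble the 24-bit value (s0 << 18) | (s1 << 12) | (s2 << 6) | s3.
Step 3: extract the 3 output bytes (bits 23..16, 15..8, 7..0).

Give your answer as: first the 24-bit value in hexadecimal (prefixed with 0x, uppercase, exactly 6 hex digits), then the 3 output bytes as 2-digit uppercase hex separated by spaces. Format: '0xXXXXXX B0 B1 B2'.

Answer: 0xD33B5D D3 3B 5D

Derivation:
Sextets: 0=52, z=51, t=45, d=29
24-bit: (52<<18) | (51<<12) | (45<<6) | 29
      = 0xD00000 | 0x033000 | 0x000B40 | 0x00001D
      = 0xD33B5D
Bytes: (v>>16)&0xFF=D3, (v>>8)&0xFF=3B, v&0xFF=5D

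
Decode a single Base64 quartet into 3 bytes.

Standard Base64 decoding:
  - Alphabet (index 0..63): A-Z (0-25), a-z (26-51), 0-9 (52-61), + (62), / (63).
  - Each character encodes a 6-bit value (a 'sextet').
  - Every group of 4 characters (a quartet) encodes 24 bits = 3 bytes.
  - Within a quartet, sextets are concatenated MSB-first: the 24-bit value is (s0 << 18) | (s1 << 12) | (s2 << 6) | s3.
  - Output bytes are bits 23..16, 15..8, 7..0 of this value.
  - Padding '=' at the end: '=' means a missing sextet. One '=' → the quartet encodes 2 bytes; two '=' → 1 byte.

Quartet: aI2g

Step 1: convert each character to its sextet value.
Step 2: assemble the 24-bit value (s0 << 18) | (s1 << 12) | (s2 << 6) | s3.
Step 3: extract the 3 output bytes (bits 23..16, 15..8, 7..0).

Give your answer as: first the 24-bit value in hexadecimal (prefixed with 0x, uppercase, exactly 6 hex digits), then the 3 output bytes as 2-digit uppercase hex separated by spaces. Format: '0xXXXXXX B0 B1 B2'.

Answer: 0x688DA0 68 8D A0

Derivation:
Sextets: a=26, I=8, 2=54, g=32
24-bit: (26<<18) | (8<<12) | (54<<6) | 32
      = 0x680000 | 0x008000 | 0x000D80 | 0x000020
      = 0x688DA0
Bytes: (v>>16)&0xFF=68, (v>>8)&0xFF=8D, v&0xFF=A0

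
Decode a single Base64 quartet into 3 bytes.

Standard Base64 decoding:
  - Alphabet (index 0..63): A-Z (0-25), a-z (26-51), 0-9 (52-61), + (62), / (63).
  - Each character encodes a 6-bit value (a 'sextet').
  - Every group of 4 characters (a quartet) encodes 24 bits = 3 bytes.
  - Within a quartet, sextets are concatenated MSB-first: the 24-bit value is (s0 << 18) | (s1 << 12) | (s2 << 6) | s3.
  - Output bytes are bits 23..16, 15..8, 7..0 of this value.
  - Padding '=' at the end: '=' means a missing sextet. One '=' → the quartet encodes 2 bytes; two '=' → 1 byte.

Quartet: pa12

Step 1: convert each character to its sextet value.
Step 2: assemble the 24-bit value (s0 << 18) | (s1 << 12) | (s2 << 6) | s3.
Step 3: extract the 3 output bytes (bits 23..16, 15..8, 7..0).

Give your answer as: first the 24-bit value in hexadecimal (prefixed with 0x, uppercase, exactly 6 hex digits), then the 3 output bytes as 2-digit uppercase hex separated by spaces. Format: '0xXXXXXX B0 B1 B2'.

Sextets: p=41, a=26, 1=53, 2=54
24-bit: (41<<18) | (26<<12) | (53<<6) | 54
      = 0xA40000 | 0x01A000 | 0x000D40 | 0x000036
      = 0xA5AD76
Bytes: (v>>16)&0xFF=A5, (v>>8)&0xFF=AD, v&0xFF=76

Answer: 0xA5AD76 A5 AD 76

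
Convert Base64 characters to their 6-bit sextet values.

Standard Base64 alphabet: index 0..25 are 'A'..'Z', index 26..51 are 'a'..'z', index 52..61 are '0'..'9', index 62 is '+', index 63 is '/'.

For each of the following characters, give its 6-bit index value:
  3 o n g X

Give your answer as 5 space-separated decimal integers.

'3': 0..9 range, 52 + ord('3') − ord('0') = 55
'o': a..z range, 26 + ord('o') − ord('a') = 40
'n': a..z range, 26 + ord('n') − ord('a') = 39
'g': a..z range, 26 + ord('g') − ord('a') = 32
'X': A..Z range, ord('X') − ord('A') = 23

Answer: 55 40 39 32 23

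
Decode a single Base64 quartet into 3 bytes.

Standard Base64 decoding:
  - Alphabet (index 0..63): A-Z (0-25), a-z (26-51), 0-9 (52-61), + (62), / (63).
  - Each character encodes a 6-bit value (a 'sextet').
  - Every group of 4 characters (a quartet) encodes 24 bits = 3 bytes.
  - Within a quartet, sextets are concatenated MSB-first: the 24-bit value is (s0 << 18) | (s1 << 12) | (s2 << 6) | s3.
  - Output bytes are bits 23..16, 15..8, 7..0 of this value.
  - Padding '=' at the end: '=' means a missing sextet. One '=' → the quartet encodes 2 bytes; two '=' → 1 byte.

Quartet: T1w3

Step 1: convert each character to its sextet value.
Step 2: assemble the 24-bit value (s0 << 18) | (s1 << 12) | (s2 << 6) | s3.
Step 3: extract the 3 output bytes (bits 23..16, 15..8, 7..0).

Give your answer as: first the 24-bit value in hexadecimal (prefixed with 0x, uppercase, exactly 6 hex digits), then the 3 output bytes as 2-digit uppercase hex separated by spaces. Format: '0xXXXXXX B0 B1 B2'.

Sextets: T=19, 1=53, w=48, 3=55
24-bit: (19<<18) | (53<<12) | (48<<6) | 55
      = 0x4C0000 | 0x035000 | 0x000C00 | 0x000037
      = 0x4F5C37
Bytes: (v>>16)&0xFF=4F, (v>>8)&0xFF=5C, v&0xFF=37

Answer: 0x4F5C37 4F 5C 37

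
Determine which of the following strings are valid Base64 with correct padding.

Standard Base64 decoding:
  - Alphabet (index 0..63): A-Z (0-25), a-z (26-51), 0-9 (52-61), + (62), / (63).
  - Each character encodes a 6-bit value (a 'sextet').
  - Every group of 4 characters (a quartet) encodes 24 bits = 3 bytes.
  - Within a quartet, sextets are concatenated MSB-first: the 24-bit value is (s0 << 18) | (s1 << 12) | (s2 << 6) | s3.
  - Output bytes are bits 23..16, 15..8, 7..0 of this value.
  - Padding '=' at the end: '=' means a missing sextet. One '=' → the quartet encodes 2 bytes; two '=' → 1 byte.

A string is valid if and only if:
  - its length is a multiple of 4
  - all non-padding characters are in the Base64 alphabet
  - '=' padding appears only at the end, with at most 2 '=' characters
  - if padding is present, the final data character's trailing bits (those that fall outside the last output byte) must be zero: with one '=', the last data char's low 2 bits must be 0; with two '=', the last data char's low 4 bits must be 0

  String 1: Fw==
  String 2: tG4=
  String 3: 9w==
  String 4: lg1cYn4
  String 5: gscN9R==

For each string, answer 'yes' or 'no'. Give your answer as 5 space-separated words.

String 1: 'Fw==' → valid
String 2: 'tG4=' → valid
String 3: '9w==' → valid
String 4: 'lg1cYn4' → invalid (len=7 not mult of 4)
String 5: 'gscN9R==' → invalid (bad trailing bits)

Answer: yes yes yes no no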